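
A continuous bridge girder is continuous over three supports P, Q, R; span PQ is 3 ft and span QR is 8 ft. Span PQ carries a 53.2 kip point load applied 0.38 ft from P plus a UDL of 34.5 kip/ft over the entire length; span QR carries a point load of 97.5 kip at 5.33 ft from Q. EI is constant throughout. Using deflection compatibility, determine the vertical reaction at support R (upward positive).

R_R = 52.78 kip

Insert a hinge at Q; M_Q is the redundant, and each span becomes simply supported.
Discontinuity in slope at Q on the released structure — sum the simple-span end rotations:
  span PQ: point load 53.2 at a = 0.38: Pab(L + a)/(6LEI) = 9.946/EI
  span PQ: UDL 34.5: wL³/(24EI) = 38.81/EI
  span QR: point load 97.5 at a = 5.33: Pab(L + b)/(6LEI) = 308.4/EI
  relative rotation θ_0 = (48.76 + 308.4)/EI = 357.2/EI
A unit hogging moment at Q produces rotation L₁/(3EI) + L₂/(3EI) = 3.667/EI.
Compatibility: M_Q·(L₁+L₂)/(3EI) = θ_0, giving M_Q = 97.42 kip·ft (hogging).
Span QR, ΣM about R: R_Q^{QR}·8 = 260.3 + 97.42, so R_Q^{QR} = 44.72 kip and R_R = 97.5 − 44.72 = 52.78 kip.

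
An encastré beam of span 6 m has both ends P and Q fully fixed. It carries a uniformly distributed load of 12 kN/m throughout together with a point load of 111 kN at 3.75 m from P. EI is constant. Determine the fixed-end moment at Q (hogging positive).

M_Q = 133.6 kN·m

Take the two fixed-end moments M_P, M_Q as redundants; the released structure is the simple span PQ.
End rotations of the released simple span under the applied load (×1/EI):
  at P: UDL 12: wL³/(24EI) = 108/EI
  at Q: UDL 12: wL³/(24EI) = 108/EI
  at P: point load 111 at a = 3.75: Pab(L + b)/(6LEI) = 214.6/EI
  at Q: point load 111 at a = 3.75: Pab(L + a)/(6LEI) = 253.7/EI
  θ_P0 = 322.6/EI,  θ_Q0 = 361.7/EI
Flexibility coefficients: a unit moment at one end gives L/(3EI) there and L/(6EI) at the far end, so f₁₁ = f₂₂ = 2/EI and f₁₂ = f₂₁ = 1/EI.
Compatibility — zero rotation at each built-in end:
  2 M_P + 1 M_Q = 322.6
  1 M_P + 2 M_Q = 361.7
Solving the pair gives M_P = 94.54 kN·m and M_Q = 133.6 kN·m (hogging).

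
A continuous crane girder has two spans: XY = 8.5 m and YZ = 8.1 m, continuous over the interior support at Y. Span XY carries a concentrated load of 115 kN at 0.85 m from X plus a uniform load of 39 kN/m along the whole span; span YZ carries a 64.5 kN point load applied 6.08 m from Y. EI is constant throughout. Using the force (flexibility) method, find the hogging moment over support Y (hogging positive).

M_Y = 234.9 kN·m

Release continuity at Y by inserting a hinge; the redundant is the internal moment M_Y. The primary structure is two simply-supported spans XY and YZ.
End slopes at the hinge Y, treating each span as simply supported:
  span XY: point load 115 at a = 0.85: Pab(L + a)/(6LEI) = 137.1/EI
  span XY: UDL 39: wL³/(24EI) = 998/EI
  span YZ: point load 64.5 at a = 6.08: Pab(L + b)/(6LEI) = 165/EI
  relative rotation θ_0 = (1135 + 165)/EI = 1300/EI
A unit hogging moment at Y produces rotation L₁/(3EI) + L₂/(3EI) = 5.533/EI.
Slope continuity at Y: θ_0 = M_Y·5.533/EI, so M_Y = 1300/5.533 = 234.9 kN·m (hogging).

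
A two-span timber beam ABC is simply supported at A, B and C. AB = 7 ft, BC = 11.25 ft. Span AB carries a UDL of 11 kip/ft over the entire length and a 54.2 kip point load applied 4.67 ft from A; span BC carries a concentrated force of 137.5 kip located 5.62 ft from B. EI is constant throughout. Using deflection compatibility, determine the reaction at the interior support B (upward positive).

Release continuity at B by inserting a hinge; the redundant is the internal moment M_B. The primary structure is two simply-supported spans AB and BC.
Discontinuity in slope at B on the released structure — sum the simple-span end rotations:
  span AB: UDL 11: wL³/(24EI) = 157.2/EI
  span AB: point load 54.2 at a = 4.67: Pab(L + a)/(6LEI) = 163.9/EI
  span BC: point load 137.5 at a = 5.62: Pab(L + b)/(6LEI) = 1088/EI
  relative rotation θ_0 = (321.1 + 1088)/EI = 1409/EI
A unit hogging moment at B produces rotation L₁/(3EI) + L₂/(3EI) = 6.083/EI.
Slope continuity at B: θ_0 = M_B·6.083/EI, so M_B = 1409/6.083 = 231.6 kip·ft (hogging).
Span AB, ΣM about A with M_B applied at B: R_B^{AB}·7 = 522.6 + 231.6, so R_B^{AB} = 107.7 kip and R_A = 131.2 − 107.7 = 23.45 kip.
Span BC, ΣM about C: R_B^{BC}·11.25 = 774.1 + 231.6, so R_B^{BC} = 89.4 kip and R_C = 137.5 − 89.4 = 48.1 kip.
R_B = 107.7 + 89.4 = 197.1 kip.

R_B = 197.1 kip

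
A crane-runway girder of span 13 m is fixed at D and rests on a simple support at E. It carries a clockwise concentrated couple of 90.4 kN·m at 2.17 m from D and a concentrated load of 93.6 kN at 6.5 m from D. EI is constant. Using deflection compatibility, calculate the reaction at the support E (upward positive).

R_E = 32.44 kN

Remove the prop at E; the released (primary) structure is a cantilever built in at D.
Free-end deflection of the primary structure under the applied loading (downward +):
  clockwise couple 90.4 at a = 2.17: M₀a(2L − a)/(2EI) = 2337/EI
  point load 93.6 at a = 6.5: Pa²(3L − a)/(6EI) = 21421/EI
  δ_0 = 23758/EI
Flexibility coefficient — unit upward force at E: δ_{EE} = L³/(3EI) = 732.3/EI.
The prop prevents deflection at E: R_E = δ_0/δ_{EE} = 23758/732.3 = 32.44 kN.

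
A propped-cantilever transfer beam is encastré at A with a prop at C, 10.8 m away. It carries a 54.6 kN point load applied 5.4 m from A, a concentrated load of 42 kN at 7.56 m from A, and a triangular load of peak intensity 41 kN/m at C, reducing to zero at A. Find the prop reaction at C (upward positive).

R_C = 162.5 kN

Release the roller at C. Primary structure: cantilever fixed at A.
Deflection at C on the released cantilever, summing each load's contribution:
  point load 54.6 at a = 5.4: Pa²(3L − a)/(6EI) = 7165/EI
  point load 42 at a = 7.56: Pa²(3L − a)/(6EI) = 9938/EI
  triangular load, peak 41 at the free end: 11w₀L⁴/(120EI) = 51132/EI
  δ_0 = 68234/EI
Flexibility coefficient — unit upward force at C: δ_{CC} = L³/(3EI) = 419.9/EI.
Compatibility at C: δ_0 − R_C·δ_{CC} = 0, so R_C = 68234/419.9 = 162.5 kN.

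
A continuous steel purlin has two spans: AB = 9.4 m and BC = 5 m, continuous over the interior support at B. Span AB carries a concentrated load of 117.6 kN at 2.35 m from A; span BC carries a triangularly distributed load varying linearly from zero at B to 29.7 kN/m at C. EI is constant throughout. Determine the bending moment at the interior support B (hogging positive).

Release continuity at B by inserting a hinge; the redundant is the internal moment M_B. The primary structure is two simply-supported spans AB and BC.
Discontinuity in slope at B on the released structure — sum the simple-span end rotations:
  span AB: point load 117.6 at a = 2.35: Pab(L + a)/(6LEI) = 405.9/EI
  span BC: triangular load, peak 29.7: 7w₀L³/(360EI) = 72.19/EI
  relative rotation θ_0 = (405.9 + 72.19)/EI = 478.1/EI
A unit hogging moment at B produces rotation L₁/(3EI) + L₂/(3EI) = 4.8/EI.
Slope continuity at B: θ_0 = M_B·4.8/EI, so M_B = 478.1/4.8 = 99.6 kN·m (hogging).

M_B = 99.6 kN·m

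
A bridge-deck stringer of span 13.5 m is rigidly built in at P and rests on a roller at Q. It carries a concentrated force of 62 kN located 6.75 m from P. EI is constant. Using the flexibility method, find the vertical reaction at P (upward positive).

Remove the prop at Q; the released (primary) structure is a cantilever built in at P.
Deflection at Q on the released cantilever, summing each load's contribution:
  point load 62 at a = 6.75: Pa²(3L − a)/(6EI) = 15890/EI
Tip deflection under a unit load at Q: L³/(3EI) = 820.1/EI.
Compatibility at Q: δ_0 − R_Q·δ_{QQ} = 0, so R_Q = 15890/820.1 = 19.38 kN.
Vertical equilibrium: R_P = ΣP − R_Q = 62 − 19.38 = 42.62 kN.

R_P = 42.62 kN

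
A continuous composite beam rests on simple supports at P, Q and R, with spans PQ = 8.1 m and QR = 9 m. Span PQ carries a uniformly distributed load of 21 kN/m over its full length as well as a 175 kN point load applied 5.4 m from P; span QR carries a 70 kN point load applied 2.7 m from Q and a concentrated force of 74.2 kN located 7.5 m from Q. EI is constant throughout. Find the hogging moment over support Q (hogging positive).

M_Q = 293.6 kN·m

Take M_Q as the redundant. Released structure: two simple spans PQ and QR with a hinge at Q.
End slopes at the hinge Q, treating each span as simply supported:
  span PQ: UDL 21: wL³/(24EI) = 465/EI
  span PQ: point load 175 at a = 5.4: Pab(L + a)/(6LEI) = 708.8/EI
  span QR: point load 70 at a = 2.7: Pab(L + b)/(6LEI) = 337.4/EI
  span QR: point load 74.2 at a = 7.5: Pab(L + b)/(6LEI) = 162.3/EI
  relative rotation θ_0 = (1174 + 499.7)/EI = 1673/EI
A unit hogging moment at Q produces rotation L₁/(3EI) + L₂/(3EI) = 5.7/EI.
Slope continuity at Q: θ_0 = M_Q·5.7/EI, so M_Q = 1673/5.7 = 293.6 kN·m (hogging).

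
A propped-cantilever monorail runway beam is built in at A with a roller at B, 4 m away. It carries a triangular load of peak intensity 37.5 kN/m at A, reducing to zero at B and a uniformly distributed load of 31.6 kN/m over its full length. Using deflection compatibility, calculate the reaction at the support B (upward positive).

Release the roller at B. Primary structure: cantilever fixed at A.
Primary-structure tip deflection at B by superposition:
  triangular load, peak 37.5 at the fixed end: w₀L⁴/(30EI) = 320/EI
  UDL 31.6: wL⁴/(8EI) = 1011/EI
  δ_0 = 1331/EI
Tip deflection under a unit load at B: L³/(3EI) = 21.33/EI.
The prop prevents deflection at B: R_B = δ_0/δ_{BB} = 1331/21.33 = 62.4 kN.

R_B = 62.4 kN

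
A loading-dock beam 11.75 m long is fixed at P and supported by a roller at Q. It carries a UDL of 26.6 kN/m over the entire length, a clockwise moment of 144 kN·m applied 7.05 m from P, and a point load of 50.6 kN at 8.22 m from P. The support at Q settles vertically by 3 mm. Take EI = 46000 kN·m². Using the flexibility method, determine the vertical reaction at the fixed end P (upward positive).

Remove the prop at Q; the released (primary) structure is a cantilever built in at P.
Deflection at Q on the released cantilever, summing each load's contribution:
  UDL 26.6: wL⁴/(8EI) = 63379/EI
  clockwise couple 144 at a = 7.05: M₀a(2L − a)/(2EI) = 8350/EI
  point load 50.6 at a = 8.22: Pa²(3L − a)/(6EI) = 15402/EI
  δ_0 = 87131/EI
Flexibility coefficient — unit upward force at Q: δ_{QQ} = L³/(3EI) = 540.7/EI.
With EI = 46000 kN·m²: δ_0 = 1.8942 m and δ_{QQ} = 0.011755 m/kN.
Compatibility — the beam at Q must follow the support down by 0.003 m: δ_0 − R_Q·δ_{QQ} = 0.003, so R_Q = (1.8942 − 0.003)/0.011755 = 160.9 kN.
Vertical equilibrium: R_P = ΣP − R_Q = 363.1 − 160.9 = 202.3 kN.

R_P = 202.3 kN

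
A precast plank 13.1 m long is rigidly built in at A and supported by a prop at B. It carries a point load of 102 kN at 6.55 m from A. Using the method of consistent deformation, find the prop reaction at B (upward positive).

R_B = 31.88 kN

Take the reaction at B as the redundant and release it; the primary structure is a cantilever fixed at A.
Downward deflection at the released point B due to the loads:
  point load 102 at a = 6.55: Pa²(3L − a)/(6EI) = 23886/EI
Tip deflection under a unit load at B: L³/(3EI) = 749.4/EI.
Compatibility at B: δ_0 − R_B·δ_{BB} = 0, so R_B = 23886/749.4 = 31.88 kN.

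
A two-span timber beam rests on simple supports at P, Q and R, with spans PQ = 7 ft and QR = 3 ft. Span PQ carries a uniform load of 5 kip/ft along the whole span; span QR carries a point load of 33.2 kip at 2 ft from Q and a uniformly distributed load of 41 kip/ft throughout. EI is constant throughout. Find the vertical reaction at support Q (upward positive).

Release continuity at Q by inserting a hinge; the redundant is the internal moment M_Q. The primary structure is two simply-supported spans PQ and QR.
Rotations at Q on the released spans (each span's end-slope, ×1/EI):
  span PQ: UDL 5: wL³/(24EI) = 71.46/EI
  span QR: point load 33.2 at a = 2: Pab(L + b)/(6LEI) = 14.76/EI
  span QR: UDL 41: wL³/(24EI) = 46.12/EI
  relative rotation θ_0 = (71.46 + 60.88)/EI = 132.3/EI
A unit hogging moment at Q produces rotation L₁/(3EI) + L₂/(3EI) = 3.333/EI.
Compatibility: M_Q·(L₁+L₂)/(3EI) = θ_0, giving M_Q = 39.7 kip·ft (hogging).
Span PQ, ΣM about P with M_Q applied at Q: R_Q^{PQ}·7 = 122.5 + 39.7, so R_Q^{PQ} = 23.17 kip and R_P = 35 − 23.17 = 11.83 kip.
Span QR, ΣM about R: R_Q^{QR}·3 = 217.7 + 39.7, so R_Q^{QR} = 85.8 kip and R_R = 156.2 − 85.8 = 70.4 kip.
R_Q = 23.17 + 85.8 = 109 kip.

R_Q = 109 kip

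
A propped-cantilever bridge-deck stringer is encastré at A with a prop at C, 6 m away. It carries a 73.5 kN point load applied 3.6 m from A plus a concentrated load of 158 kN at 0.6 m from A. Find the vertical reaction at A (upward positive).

R_A = 197.5 kN

Take the reaction at C as the redundant and release it; the primary structure is a cantilever fixed at A.
Free-end deflection of the primary structure under the applied loading (downward +):
  point load 73.5 at a = 3.6: Pa²(3L − a)/(6EI) = 2286/EI
  point load 158 at a = 0.6: Pa²(3L − a)/(6EI) = 165/EI
  δ_0 = 2451/EI
Flexibility coefficient — unit upward force at C: δ_{CC} = L³/(3EI) = 72/EI.
The prop prevents deflection at C: R_C = δ_0/δ_{CC} = 2451/72 = 34.04 kN.
Vertical equilibrium: R_A = ΣP − R_C = 231.5 − 34.04 = 197.5 kN.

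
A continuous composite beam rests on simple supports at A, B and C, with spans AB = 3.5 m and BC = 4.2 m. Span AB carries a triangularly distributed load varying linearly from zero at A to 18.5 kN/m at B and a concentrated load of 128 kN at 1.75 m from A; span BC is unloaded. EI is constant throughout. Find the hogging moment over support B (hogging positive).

M_B = 45.05 kN·m

Insert a hinge at B; M_B is the redundant, and each span becomes simply supported.
Rotations at B on the released spans (each span's end-slope, ×1/EI):
  span AB: triangular load, peak 18.5: w₀L³/(45EI) = 17.63/EI
  span AB: point load 128 at a = 1.75: Pab(L + a)/(6LEI) = 98/EI
  relative rotation θ_0 = (115.6 + 0)/EI = 115.6/EI
A unit hogging moment at B produces rotation L₁/(3EI) + L₂/(3EI) = 2.567/EI.
Compatibility: M_B·(L₁+L₂)/(3EI) = θ_0, giving M_B = 45.05 kN·m (hogging).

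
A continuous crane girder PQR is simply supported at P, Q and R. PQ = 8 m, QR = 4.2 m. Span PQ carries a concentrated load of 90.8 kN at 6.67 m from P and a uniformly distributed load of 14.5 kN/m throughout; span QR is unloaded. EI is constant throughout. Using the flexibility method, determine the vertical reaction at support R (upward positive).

R_R = -32.52 kN

Insert a hinge at Q; M_Q is the redundant, and each span becomes simply supported.
Rotations at Q on the released spans (each span's end-slope, ×1/EI):
  span PQ: point load 90.8 at a = 6.67: Pab(L + a)/(6LEI) = 246.2/EI
  span PQ: UDL 14.5: wL³/(24EI) = 309.3/EI
  relative rotation θ_0 = (555.5 + 0)/EI = 555.5/EI
A unit hogging moment at Q produces rotation L₁/(3EI) + L₂/(3EI) = 4.067/EI.
Compatibility: M_Q·(L₁+L₂)/(3EI) = θ_0, giving M_Q = 136.6 kN·m (hogging).
Span QR, ΣM about R: R_Q^{QR}·4.2 = 0 + 136.6, so R_Q^{QR} = 32.52 kN and R_R = 0 − 32.52 = -32.52 kN.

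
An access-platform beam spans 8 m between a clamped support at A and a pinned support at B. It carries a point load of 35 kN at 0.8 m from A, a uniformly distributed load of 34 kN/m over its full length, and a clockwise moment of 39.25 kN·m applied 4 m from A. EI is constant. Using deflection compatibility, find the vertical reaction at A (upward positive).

Remove the prop at B; the released (primary) structure is a cantilever built in at A.
Deflection at B on the released cantilever, summing each load's contribution:
  point load 35 at a = 0.8: Pa²(3L − a)/(6EI) = 86.61/EI
  UDL 34: wL⁴/(8EI) = 17408/EI
  clockwise couple 39.25 at a = 4: M₀a(2L − a)/(2EI) = 942/EI
  δ_0 = 18437/EI
Tip deflection under a unit load at B: L³/(3EI) = 170.7/EI.
Compatibility at B: δ_0 − R_B·δ_{BB} = 0, so R_B = 18437/170.7 = 108 kN.
Vertical equilibrium: R_A = ΣP − R_B = 307 − 108 = 199 kN.

R_A = 199 kN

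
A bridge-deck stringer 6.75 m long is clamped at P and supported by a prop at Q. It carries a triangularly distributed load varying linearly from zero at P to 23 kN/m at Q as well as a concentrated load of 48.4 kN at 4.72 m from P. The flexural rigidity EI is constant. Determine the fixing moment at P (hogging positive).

Choose R_Q as the redundant. The primary structure is the cantilever fixed at P.
Primary-structure tip deflection at Q by superposition:
  triangular load, peak 23 at the free end: 11w₀L⁴/(120EI) = 4377/EI
  point load 48.4 at a = 4.72: Pa²(3L − a)/(6EI) = 2791/EI
  δ_0 = 7168/EI
Flexibility coefficient — unit upward force at Q: δ_{QQ} = L³/(3EI) = 102.5/EI.
The prop prevents deflection at Q: R_Q = δ_0/δ_{QQ} = 7168/102.5 = 69.92 kN.
Moment equilibrium about P: M_P = Σ(load moments about P) − R_Q·L = 577.8 − 69.92×6.75 = 105.8 kN·m.

M_P = 105.8 kN·m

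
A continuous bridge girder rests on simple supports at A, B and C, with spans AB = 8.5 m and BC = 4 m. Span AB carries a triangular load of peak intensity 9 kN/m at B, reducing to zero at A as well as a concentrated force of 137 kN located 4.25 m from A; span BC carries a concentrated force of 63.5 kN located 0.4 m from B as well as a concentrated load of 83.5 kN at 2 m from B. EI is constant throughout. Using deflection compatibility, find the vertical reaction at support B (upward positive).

R_B = 268.2 kN

Take M_B as the redundant. Released structure: two simple spans AB and BC with a hinge at B.
Rotations at B on the released spans (each span's end-slope, ×1/EI):
  span AB: triangular load, peak 9: w₀L³/(45EI) = 122.8/EI
  span AB: point load 137 at a = 4.25: Pab(L + a)/(6LEI) = 618.6/EI
  span BC: point load 63.5 at a = 0.4: Pab(L + b)/(6LEI) = 28.96/EI
  span BC: point load 83.5 at a = 2: Pab(L + b)/(6LEI) = 83.5/EI
  relative rotation θ_0 = (741.5 + 112.5)/EI = 853.9/EI
A unit hogging moment at B produces rotation L₁/(3EI) + L₂/(3EI) = 4.167/EI.
Compatibility: M_B·(L₁+L₂)/(3EI) = θ_0, giving M_B = 204.9 kN·m (hogging).
Span AB, ΣM about A with M_B applied at B: R_B^{AB}·8.5 = 799 + 204.9, so R_B^{AB} = 118.1 kN and R_A = 175.2 − 118.1 = 57.14 kN.
Span BC, ΣM about C: R_B^{BC}·4 = 395.6 + 204.9, so R_B^{BC} = 150.1 kN and R_C = 147 − 150.1 = -3.135 kN.
R_B = 118.1 + 150.1 = 268.2 kN.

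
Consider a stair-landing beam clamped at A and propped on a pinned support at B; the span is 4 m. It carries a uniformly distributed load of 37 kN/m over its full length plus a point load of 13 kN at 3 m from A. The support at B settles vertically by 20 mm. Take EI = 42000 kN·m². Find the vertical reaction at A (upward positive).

R_A = 136.6 kN

Take the reaction at B as the redundant and release it; the primary structure is a cantilever fixed at A.
Deflection at B on the released cantilever, summing each load's contribution:
  UDL 37: wL⁴/(8EI) = 1184/EI
  point load 13 at a = 3: Pa²(3L − a)/(6EI) = 175.5/EI
  δ_0 = 1360/EI
Flexibility coefficient — unit upward force at B: δ_{BB} = L³/(3EI) = 21.33/EI.
With EI = 42000 kN·m²: δ_0 = 0.032369 m and δ_{BB} = 0.000508 m/kN.
Compatibility — the beam at B must follow the support down by 0.02 m: δ_0 − R_B·δ_{BB} = 0.02, so R_B = (0.032369 − 0.02)/0.000508 = 24.35 kN.
Vertical equilibrium: R_A = ΣP − R_B = 161 − 24.35 = 136.6 kN.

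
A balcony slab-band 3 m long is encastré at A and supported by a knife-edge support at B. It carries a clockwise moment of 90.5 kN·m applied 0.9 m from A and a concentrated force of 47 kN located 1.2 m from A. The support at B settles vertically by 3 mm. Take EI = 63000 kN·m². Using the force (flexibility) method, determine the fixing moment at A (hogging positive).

M_A = 111.3 kN·m

Take the reaction at B as the redundant and release it; the primary structure is a cantilever fixed at A.
Free-end deflection of the primary structure under the applied loading (downward +):
  clockwise couple 90.5 at a = 0.9: M₀a(2L − a)/(2EI) = 207.7/EI
  point load 47 at a = 1.2: Pa²(3L − a)/(6EI) = 87.98/EI
  δ_0 = 295.7/EI
Flexibility coefficient — unit upward force at B: δ_{BB} = L³/(3EI) = 9/EI.
With EI = 63000 kN·m²: δ_0 = 0.004693 m and δ_{BB} = 0.000143 m/kN.
Compatibility — the beam at B must follow the support down by 0.003 m: δ_0 − R_B·δ_{BB} = 0.003, so R_B = (0.004693 − 0.003)/0.000143 = 11.85 kN.
Moment equilibrium about A: M_A = Σ(load moments about A) − R_B·L = 146.9 − 11.85×3 = 111.3 kN·m.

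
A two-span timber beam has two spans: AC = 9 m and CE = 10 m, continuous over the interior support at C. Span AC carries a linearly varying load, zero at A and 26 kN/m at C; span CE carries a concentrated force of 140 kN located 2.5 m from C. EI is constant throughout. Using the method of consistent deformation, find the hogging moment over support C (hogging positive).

Release continuity at C by inserting a hinge; the redundant is the internal moment M_C. The primary structure is two simply-supported spans AC and CE.
Discontinuity in slope at C on the released structure — sum the simple-span end rotations:
  span AC: triangular load, peak 26: w₀L³/(45EI) = 421.2/EI
  span CE: point load 140 at a = 2.5: Pab(L + b)/(6LEI) = 765.6/EI
  relative rotation θ_0 = (421.2 + 765.6)/EI = 1187/EI
A unit hogging moment at C produces rotation L₁/(3EI) + L₂/(3EI) = 6.333/EI.
Compatibility: M_C·(L₁+L₂)/(3EI) = θ_0, giving M_C = 187.4 kN·m (hogging).

M_C = 187.4 kN·m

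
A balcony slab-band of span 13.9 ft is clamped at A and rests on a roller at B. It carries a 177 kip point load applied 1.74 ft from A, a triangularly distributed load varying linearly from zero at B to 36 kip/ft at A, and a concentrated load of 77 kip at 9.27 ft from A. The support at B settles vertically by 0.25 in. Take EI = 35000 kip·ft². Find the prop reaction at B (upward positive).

Release the roller at B. Primary structure: cantilever fixed at A.
Free-end deflection of the primary structure under the applied loading (downward +):
  point load 177 at a = 1.74: Pa²(3L − a)/(6EI) = 3569/EI
  triangular load, peak 36 at the fixed end: w₀L⁴/(30EI) = 44796/EI
  point load 77 at a = 9.27: Pa²(3L − a)/(6EI) = 35764/EI
  δ_0 = 84129/EI
Flexibility coefficient — unit upward force at B: δ_{BB} = L³/(3EI) = 895.2/EI.
With EI = 35000 kip·ft²: δ_0 = 2.4037 ft and δ_{BB} = 0.025577 ft/kip.
Compatibility — the beam at B must follow the support down by 0.02083 ft: δ_0 − R_B·δ_{BB} = 0.02083, so R_B = (2.4037 − 0.02083)/0.025577 = 93.16 kip.

R_B = 93.16 kip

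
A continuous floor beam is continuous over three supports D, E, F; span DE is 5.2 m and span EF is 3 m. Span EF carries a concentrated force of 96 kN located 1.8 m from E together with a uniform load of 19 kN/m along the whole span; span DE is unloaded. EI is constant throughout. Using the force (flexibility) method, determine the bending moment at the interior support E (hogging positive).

Insert a hinge at E; M_E is the redundant, and each span becomes simply supported.
Rotations at E on the released spans (each span's end-slope, ×1/EI):
  span EF: point load 96 at a = 1.8: Pab(L + b)/(6LEI) = 48.38/EI
  span EF: UDL 19: wL³/(24EI) = 21.38/EI
  relative rotation θ_0 = (0 + 69.76)/EI = 69.76/EI
A unit hogging moment at E produces rotation L₁/(3EI) + L₂/(3EI) = 2.733/EI.
Compatibility: M_E·(L₁+L₂)/(3EI) = θ_0, giving M_E = 25.52 kN·m (hogging).

M_E = 25.52 kN·m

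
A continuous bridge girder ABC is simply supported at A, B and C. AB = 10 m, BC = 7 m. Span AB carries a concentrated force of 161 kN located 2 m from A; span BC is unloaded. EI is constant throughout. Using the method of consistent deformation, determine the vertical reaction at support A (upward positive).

R_A = 119.7 kN

Release continuity at B by inserting a hinge; the redundant is the internal moment M_B. The primary structure is two simply-supported spans AB and BC.
Rotations at B on the released spans (each span's end-slope, ×1/EI):
  span AB: point load 161 at a = 2: Pab(L + a)/(6LEI) = 515.2/EI
  relative rotation θ_0 = (515.2 + 0)/EI = 515.2/EI
A unit hogging moment at B produces rotation L₁/(3EI) + L₂/(3EI) = 5.667/EI.
Compatibility: M_B·(L₁+L₂)/(3EI) = θ_0, giving M_B = 90.92 kN·m (hogging).
Span AB, ΣM about A with M_B applied at B: R_B^{AB}·10 = 322 + 90.92, so R_B^{AB} = 41.29 kN and R_A = 161 − 41.29 = 119.7 kN.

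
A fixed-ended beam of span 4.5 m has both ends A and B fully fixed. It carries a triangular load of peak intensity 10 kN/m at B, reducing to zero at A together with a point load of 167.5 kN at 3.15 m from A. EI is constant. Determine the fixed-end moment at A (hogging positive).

M_A = 54.24 kN·m

Release both end moments; the primary structure is a simply-supported span AB with redundants M_A and M_B.
End rotations of the released simple span under the applied load (×1/EI):
  at A: triangular load, peak 10: 7w₀L³/(360EI) = 17.72/EI
  at B: triangular load, peak 10: w₀L³/(45EI) = 20.25/EI
  at A: point load 167.5 at a = 3.15: Pab(L + b)/(6LEI) = 154.3/EI
  at B: point load 167.5 at a = 3.15: Pab(L + a)/(6LEI) = 201.8/EI
  θ_A0 = 172/EI,  θ_B0 = 222.1/EI
Flexibility coefficients: a unit moment at one end gives L/(3EI) there and L/(6EI) at the far end, so f₁₁ = f₂₂ = 1.5/EI and f₁₂ = f₂₁ = 0.75/EI.
Compatibility — zero rotation at each built-in end:
  1.5 M_A + 0.75 M_B = 172
  0.75 M_A + 1.5 M_B = 222.1
Solving the pair gives M_A = 54.24 kN·m and M_B = 120.9 kN·m (hogging).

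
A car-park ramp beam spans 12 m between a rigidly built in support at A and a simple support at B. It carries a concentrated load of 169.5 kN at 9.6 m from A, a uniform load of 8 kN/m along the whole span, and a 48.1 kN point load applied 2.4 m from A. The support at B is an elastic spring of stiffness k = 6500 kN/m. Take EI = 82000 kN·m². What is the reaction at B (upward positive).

Release the roller at B. Primary structure: cantilever fixed at A.
Primary-structure tip deflection at B by superposition:
  point load 169.5 at a = 9.6: Pa²(3L − a)/(6EI) = 68733/EI
  UDL 8: wL⁴/(8EI) = 20736/EI
  point load 48.1 at a = 2.4: Pa²(3L − a)/(6EI) = 1552/EI
  δ_0 = 91020/EI
Tip deflection under a unit load at B: L³/(3EI) = 576/EI.
With EI = 82000 kN·m²: δ_0 = 1.11 m and δ_{BB} = 0.007024 m/kN.
Compatibility — the spring shortens by R_B/k under the reaction it provides: δ_0 − R_B·δ_{BB} = R_B/k. With 1/k = 0.000154 m/kN, R_B = δ_0 / (δ_{BB} + 1/k) = 1.11 / (0.007024 + 0.000154) = 154.6 kN.

R_B = 154.6 kN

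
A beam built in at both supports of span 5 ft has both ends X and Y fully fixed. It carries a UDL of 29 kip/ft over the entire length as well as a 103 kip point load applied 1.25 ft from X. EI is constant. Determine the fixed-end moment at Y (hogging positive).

M_Y = 84.56 kip·ft

Take the two fixed-end moments M_X, M_Y as redundants; the released structure is the simple span XY.
End rotations of the released simple span under the applied load (×1/EI):
  at X: UDL 29: wL³/(24EI) = 151/EI
  at Y: UDL 29: wL³/(24EI) = 151/EI
  at X: point load 103 at a = 1.25: Pab(L + b)/(6LEI) = 140.8/EI
  at Y: point load 103 at a = 1.25: Pab(L + a)/(6LEI) = 100.6/EI
  θ_X0 = 291.9/EI,  θ_Y0 = 251.6/EI
Flexibility coefficients: a unit moment at one end gives L/(3EI) there and L/(6EI) at the far end, so f₁₁ = f₂₂ = 1.667/EI and f₁₂ = f₂₁ = 0.8333/EI.
Compatibility — zero rotation at each built-in end:
  1.667 M_X + 0.8333 M_Y = 291.9
  0.8333 M_X + 1.667 M_Y = 251.6
Solving the pair gives M_X = 132.8 kip·ft and M_Y = 84.56 kip·ft (hogging).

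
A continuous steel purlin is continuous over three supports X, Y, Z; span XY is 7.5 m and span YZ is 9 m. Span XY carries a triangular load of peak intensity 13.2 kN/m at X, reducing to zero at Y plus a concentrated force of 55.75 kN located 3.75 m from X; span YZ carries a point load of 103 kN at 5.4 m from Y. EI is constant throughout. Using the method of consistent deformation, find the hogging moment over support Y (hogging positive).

Take M_Y as the redundant. Released structure: two simple spans XY and YZ with a hinge at Y.
Discontinuity in slope at Y on the released structure — sum the simple-span end rotations:
  span XY: triangular load, peak 13.2: 7w₀L³/(360EI) = 108.3/EI
  span XY: point load 55.75 at a = 3.75: Pab(L + a)/(6LEI) = 196/EI
  span YZ: point load 103 at a = 5.4: Pab(L + b)/(6LEI) = 467.2/EI
  relative rotation θ_0 = (304.3 + 467.2)/EI = 771.5/EI
A unit hogging moment at Y produces rotation L₁/(3EI) + L₂/(3EI) = 5.5/EI.
Slope continuity at Y: θ_0 = M_Y·5.5/EI, so M_Y = 771.5/5.5 = 140.3 kN·m (hogging).

M_Y = 140.3 kN·m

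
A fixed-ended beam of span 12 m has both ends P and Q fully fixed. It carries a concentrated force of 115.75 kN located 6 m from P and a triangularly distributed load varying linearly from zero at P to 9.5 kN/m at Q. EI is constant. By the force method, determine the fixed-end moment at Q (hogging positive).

M_Q = 242 kN·m

Release both end moments; the primary structure is a simply-supported span PQ with redundants M_P and M_Q.
End rotations of the released simple span under the applied load (×1/EI):
  at P: point load 115.75 at a = 6: Pab(L + b)/(6LEI) = 1042/EI
  at Q: point load 115.75 at a = 6: Pab(L + a)/(6LEI) = 1042/EI
  at P: triangular load, peak 9.5: 7w₀L³/(360EI) = 319.2/EI
  at Q: triangular load, peak 9.5: w₀L³/(45EI) = 364.8/EI
  θ_P0 = 1361/EI,  θ_Q0 = 1407/EI
Flexibility coefficients: a unit moment at one end gives L/(3EI) there and L/(6EI) at the far end, so f₁₁ = f₂₂ = 4/EI and f₁₂ = f₂₁ = 2/EI.
Compatibility — zero rotation at each built-in end:
  4 M_P + 2 M_Q = 1361
  2 M_P + 4 M_Q = 1407
Solving the pair gives M_P = 219.2 kN·m and M_Q = 242 kN·m (hogging).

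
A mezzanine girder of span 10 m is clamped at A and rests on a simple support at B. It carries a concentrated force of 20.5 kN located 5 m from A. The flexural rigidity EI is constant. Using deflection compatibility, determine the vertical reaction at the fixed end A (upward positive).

R_A = 14.09 kN

Release the roller at B. Primary structure: cantilever fixed at A.
Primary-structure tip deflection at B by superposition:
  point load 20.5 at a = 5: Pa²(3L − a)/(6EI) = 2135/EI
Tip deflection under a unit load at B: L³/(3EI) = 333.3/EI.
The prop prevents deflection at B: R_B = δ_0/δ_{BB} = 2135/333.3 = 6.406 kN.
Vertical equilibrium: R_A = ΣP − R_B = 20.5 − 6.406 = 14.09 kN.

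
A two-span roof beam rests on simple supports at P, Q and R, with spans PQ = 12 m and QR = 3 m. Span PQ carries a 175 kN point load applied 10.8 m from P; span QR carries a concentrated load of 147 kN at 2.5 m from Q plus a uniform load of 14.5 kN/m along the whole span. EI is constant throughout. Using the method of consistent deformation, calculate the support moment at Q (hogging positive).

Insert a hinge at Q; M_Q is the redundant, and each span becomes simply supported.
Rotations at Q on the released spans (each span's end-slope, ×1/EI):
  span PQ: point load 175 at a = 10.8: Pab(L + a)/(6LEI) = 718.2/EI
  span QR: point load 147 at a = 2.5: Pab(L + b)/(6LEI) = 35.73/EI
  span QR: UDL 14.5: wL³/(24EI) = 16.31/EI
  relative rotation θ_0 = (718.2 + 52.04)/EI = 770.2/EI
A unit hogging moment at Q produces rotation L₁/(3EI) + L₂/(3EI) = 5/EI.
Compatibility: M_Q·(L₁+L₂)/(3EI) = θ_0, giving M_Q = 154 kN·m (hogging).

M_Q = 154 kN·m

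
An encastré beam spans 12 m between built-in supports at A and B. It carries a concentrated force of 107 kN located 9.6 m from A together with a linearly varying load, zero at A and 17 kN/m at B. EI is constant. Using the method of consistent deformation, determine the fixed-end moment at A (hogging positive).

Take the two fixed-end moments M_A, M_B as redundants; the released structure is the simple span AB.
On the primary (simply-supported) span, the end slopes from the loading are:
  at A: point load 107 at a = 9.6: Pab(L + b)/(6LEI) = 493.1/EI
  at B: point load 107 at a = 9.6: Pab(L + a)/(6LEI) = 739.6/EI
  at A: triangular load, peak 17: 7w₀L³/(360EI) = 571.2/EI
  at B: triangular load, peak 17: w₀L³/(45EI) = 652.8/EI
  θ_A0 = 1064/EI,  θ_B0 = 1392/EI
Flexibility coefficients: a unit moment at one end gives L/(3EI) there and L/(6EI) at the far end, so f₁₁ = f₂₂ = 4/EI and f₁₂ = f₂₁ = 2/EI.
Compatibility — zero rotation at each built-in end:
  4 M_A + 2 M_B = 1064
  2 M_A + 4 M_B = 1392
Solving the pair gives M_A = 122.7 kN·m and M_B = 286.8 kN·m (hogging).

M_A = 122.7 kN·m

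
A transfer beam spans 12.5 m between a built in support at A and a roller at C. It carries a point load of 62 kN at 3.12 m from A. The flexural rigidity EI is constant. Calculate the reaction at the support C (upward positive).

Choose R_C as the redundant. The primary structure is the cantilever fixed at A.
Primary-structure tip deflection at C by superposition:
  point load 62 at a = 3.12: Pa²(3L − a)/(6EI) = 3458/EI
Flexibility coefficient — unit upward force at C: δ_{CC} = L³/(3EI) = 651/EI.
Compatibility at C: δ_0 − R_C·δ_{CC} = 0, so R_C = 3458/651 = 5.312 kN.

R_C = 5.312 kN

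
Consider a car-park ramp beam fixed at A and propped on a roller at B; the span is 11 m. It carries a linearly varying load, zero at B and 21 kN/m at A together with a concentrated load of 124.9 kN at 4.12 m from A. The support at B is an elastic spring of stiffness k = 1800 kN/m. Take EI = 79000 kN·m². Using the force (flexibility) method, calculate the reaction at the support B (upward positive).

R_B = 41.95 kN

Remove the prop at B; the released (primary) structure is a cantilever built in at A.
Primary-structure tip deflection at B by superposition:
  triangular load, peak 21 at the fixed end: w₀L⁴/(30EI) = 10249/EI
  point load 124.9 at a = 4.12: Pa²(3L − a)/(6EI) = 10205/EI
  δ_0 = 20453/EI
Flexibility coefficient — unit upward force at B: δ_{BB} = L³/(3EI) = 443.7/EI.
With EI = 79000 kN·m²: δ_0 = 0.2589 m and δ_{BB} = 0.005616 m/kN.
Compatibility — the spring shortens by R_B/k under the reaction it provides: δ_0 − R_B·δ_{BB} = R_B/k. With 1/k = 0.000556 m/kN, R_B = δ_0 / (δ_{BB} + 1/k) = 0.2589 / (0.005616 + 0.000556) = 41.95 kN.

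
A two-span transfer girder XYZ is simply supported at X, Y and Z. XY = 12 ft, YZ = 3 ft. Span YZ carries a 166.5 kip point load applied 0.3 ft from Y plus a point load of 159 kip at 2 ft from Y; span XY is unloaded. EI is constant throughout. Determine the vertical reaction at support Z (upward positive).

R_Z = 115.1 kip

Release continuity at Y by inserting a hinge; the redundant is the internal moment M_Y. The primary structure is two simply-supported spans XY and YZ.
Discontinuity in slope at Y on the released structure — sum the simple-span end rotations:
  span YZ: point load 166.5 at a = 0.3: Pab(L + b)/(6LEI) = 42.71/EI
  span YZ: point load 159 at a = 2: Pab(L + b)/(6LEI) = 70.67/EI
  relative rotation θ_0 = (0 + 113.4)/EI = 113.4/EI
A unit hogging moment at Y produces rotation L₁/(3EI) + L₂/(3EI) = 5/EI.
Slope continuity at Y: θ_0 = M_Y·5/EI, so M_Y = 113.4/5 = 22.67 kip·ft (hogging).
Span YZ, ΣM about Z: R_Y^{YZ}·3 = 608.5 + 22.67, so R_Y^{YZ} = 210.4 kip and R_Z = 325.5 − 210.4 = 115.1 kip.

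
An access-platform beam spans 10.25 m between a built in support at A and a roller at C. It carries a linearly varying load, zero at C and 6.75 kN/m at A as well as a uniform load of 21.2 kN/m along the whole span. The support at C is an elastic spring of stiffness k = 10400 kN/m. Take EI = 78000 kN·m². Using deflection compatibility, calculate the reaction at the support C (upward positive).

R_C = 86.6 kN

Remove the prop at C; the released (primary) structure is a cantilever built in at A.
Free-end deflection of the primary structure under the applied loading (downward +):
  triangular load, peak 6.75 at the fixed end: w₀L⁴/(30EI) = 2484/EI
  UDL 21.2: wL⁴/(8EI) = 29251/EI
  δ_0 = 31735/EI
Tip deflection under a unit load at C: L³/(3EI) = 359/EI.
With EI = 78000 kN·m²: δ_0 = 0.40685 m and δ_{CC} = 0.004602 m/kN.
Compatibility — the spring shortens by R_C/k under the reaction it provides: δ_0 − R_C·δ_{CC} = R_C/k. With 1/k = 0.000096 m/kN, R_C = δ_0 / (δ_{CC} + 1/k) = 0.40685 / (0.004602 + 0.000096) = 86.6 kN.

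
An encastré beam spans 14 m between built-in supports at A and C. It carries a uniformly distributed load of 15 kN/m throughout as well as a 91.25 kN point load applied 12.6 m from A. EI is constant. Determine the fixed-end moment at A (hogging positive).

M_A = 256.5 kN·m

Take the two fixed-end moments M_A, M_C as redundants; the released structure is the simple span AC.
Simple-span end rotations at A and C under the given loads:
  at A: UDL 15: wL³/(24EI) = 1715/EI
  at C: UDL 15: wL³/(24EI) = 1715/EI
  at A: point load 91.25 at a = 12.6: Pab(L + b)/(6LEI) = 295.1/EI
  at C: point load 91.25 at a = 12.6: Pab(L + a)/(6LEI) = 509.7/EI
  θ_A0 = 2010/EI,  θ_C0 = 2225/EI
Flexibility coefficients: a unit moment at one end gives L/(3EI) there and L/(6EI) at the far end, so f₁₁ = f₂₂ = 4.667/EI and f₁₂ = f₂₁ = 2.333/EI.
Compatibility — zero rotation at each built-in end:
  4.667 M_A + 2.333 M_C = 2010
  2.333 M_A + 4.667 M_C = 2225
Solving the pair gives M_A = 256.5 kN·m and M_C = 348.5 kN·m (hogging).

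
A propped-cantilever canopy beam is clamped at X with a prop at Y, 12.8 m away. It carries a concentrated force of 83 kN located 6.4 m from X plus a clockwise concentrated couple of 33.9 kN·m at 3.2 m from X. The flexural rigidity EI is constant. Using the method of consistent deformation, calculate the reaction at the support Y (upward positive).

R_Y = 27.68 kN

Release the roller at Y. Primary structure: cantilever fixed at X.
Deflection at Y on the released cantilever, summing each load's contribution:
  point load 83 at a = 6.4: Pa²(3L − a)/(6EI) = 18132/EI
  clockwise couple 33.9 at a = 3.2: M₀a(2L − a)/(2EI) = 1215/EI
  δ_0 = 19347/EI
Flexibility coefficient — unit upward force at Y: δ_{YY} = L³/(3EI) = 699.1/EI.
The prop prevents deflection at Y: R_Y = δ_0/δ_{YY} = 19347/699.1 = 27.68 kN.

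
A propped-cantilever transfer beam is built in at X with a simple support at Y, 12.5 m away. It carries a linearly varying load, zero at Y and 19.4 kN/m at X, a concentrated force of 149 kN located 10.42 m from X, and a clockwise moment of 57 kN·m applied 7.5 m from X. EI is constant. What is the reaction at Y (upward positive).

R_Y = 142.1 kN

Release the roller at Y. Primary structure: cantilever fixed at X.
Free-end deflection of the primary structure under the applied loading (downward +):
  triangular load, peak 19.4 at the fixed end: w₀L⁴/(30EI) = 15788/EI
  point load 149 at a = 10.42: Pa²(3L − a)/(6EI) = 73016/EI
  clockwise couple 57 at a = 7.5: M₀a(2L − a)/(2EI) = 3741/EI
  δ_0 = 92545/EI
Tip deflection under a unit load at Y: L³/(3EI) = 651/EI.
The prop prevents deflection at Y: R_Y = δ_0/δ_{YY} = 92545/651 = 142.1 kN.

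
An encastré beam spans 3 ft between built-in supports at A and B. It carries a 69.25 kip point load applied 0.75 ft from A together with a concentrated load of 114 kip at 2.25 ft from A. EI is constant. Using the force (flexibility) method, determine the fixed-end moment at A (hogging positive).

M_A = 45.25 kip·ft

Take the two fixed-end moments M_A, M_B as redundants; the released structure is the simple span AB.
On the primary (simply-supported) span, the end slopes from the loading are:
  at A: point load 69.25 at a = 0.75: Pab(L + b)/(6LEI) = 34.08/EI
  at B: point load 69.25 at a = 0.75: Pab(L + a)/(6LEI) = 24.35/EI
  at A: point load 114 at a = 2.25: Pab(L + b)/(6LEI) = 40.08/EI
  at B: point load 114 at a = 2.25: Pab(L + a)/(6LEI) = 56.11/EI
  θ_A0 = 74.16/EI,  θ_B0 = 80.46/EI
Flexibility coefficients: a unit moment at one end gives L/(3EI) there and L/(6EI) at the far end, so f₁₁ = f₂₂ = 1/EI and f₁₂ = f₂₁ = 0.5/EI.
Compatibility — zero rotation at each built-in end:
  1 M_A + 0.5 M_B = 74.16
  0.5 M_A + 1 M_B = 80.46
Solving the pair gives M_A = 45.25 kip·ft and M_B = 57.83 kip·ft (hogging).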